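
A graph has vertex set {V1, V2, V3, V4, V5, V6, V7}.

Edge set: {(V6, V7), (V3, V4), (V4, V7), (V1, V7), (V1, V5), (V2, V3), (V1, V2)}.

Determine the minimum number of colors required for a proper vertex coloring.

The cycle V3-V4-V7-V1-V2-V3 has odd length 5, so it cannot be 2-colored; at least 3 colors are needed.
One proper 3-coloring: V1=B, V2=G, V3=R, V4=B, V5=R, V6=B, V7=R. Each edge has distinct colors on its endpoints.

3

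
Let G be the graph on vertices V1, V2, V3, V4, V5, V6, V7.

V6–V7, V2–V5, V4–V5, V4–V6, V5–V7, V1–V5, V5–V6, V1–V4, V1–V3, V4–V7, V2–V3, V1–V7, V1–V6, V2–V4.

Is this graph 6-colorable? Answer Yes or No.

The chromatic number is 5. V1, V4, V5, V6, V7 form a clique, so at least 5 colors are needed.
One proper 5-coloring: V1=3, V2=3, V3=1, V4=2, V5=1, V6=4, V7=5.
Since 6 ≥ 5, a proper 6-coloring certainly exists.

Yes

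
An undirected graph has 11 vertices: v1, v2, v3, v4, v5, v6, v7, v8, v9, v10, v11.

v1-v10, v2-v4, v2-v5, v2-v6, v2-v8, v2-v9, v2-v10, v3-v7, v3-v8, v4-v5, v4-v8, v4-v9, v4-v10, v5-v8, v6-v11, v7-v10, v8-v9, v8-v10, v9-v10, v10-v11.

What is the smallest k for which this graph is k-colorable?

v2, v4, v8, v9, v10 are pairwise adjacent (a clique of size 5), so at least 5 colors are needed.
One proper 5-coloring: v1=2, v2=3, v3=1, v4=4, v5=1, v6=1, v7=2, v8=2, v9=5, v10=1, v11=2. Each edge has distinct colors on its endpoints.

5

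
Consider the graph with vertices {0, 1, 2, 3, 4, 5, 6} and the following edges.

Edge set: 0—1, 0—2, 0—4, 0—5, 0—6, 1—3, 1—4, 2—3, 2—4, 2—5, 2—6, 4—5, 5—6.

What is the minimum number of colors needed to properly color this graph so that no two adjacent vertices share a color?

0, 2, 4, 5 are pairwise adjacent (a clique of size 4), so at least 4 colors are needed.
One proper 4-coloring: 0=b, 1=a, 2=a, 3=b, 4=c, 5=d, 6=c. No two adjacent vertices share a color.

4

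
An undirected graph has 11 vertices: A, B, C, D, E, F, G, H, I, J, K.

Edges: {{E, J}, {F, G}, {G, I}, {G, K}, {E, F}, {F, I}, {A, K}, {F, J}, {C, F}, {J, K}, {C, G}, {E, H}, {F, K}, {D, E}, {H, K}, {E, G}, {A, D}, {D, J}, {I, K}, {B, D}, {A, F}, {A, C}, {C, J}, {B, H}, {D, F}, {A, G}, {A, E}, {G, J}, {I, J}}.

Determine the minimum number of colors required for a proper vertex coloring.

5

F, G, I, J, K are pairwise adjacent (a clique of size 5), so at least 5 colors are needed.
5 colors suffice: color 1 → {F, H}; color 2 → {D, G}; color 3 → {A, B, J}; color 4 → {C, E, K}; color 5 → {I}. No two adjacent vertices share a color.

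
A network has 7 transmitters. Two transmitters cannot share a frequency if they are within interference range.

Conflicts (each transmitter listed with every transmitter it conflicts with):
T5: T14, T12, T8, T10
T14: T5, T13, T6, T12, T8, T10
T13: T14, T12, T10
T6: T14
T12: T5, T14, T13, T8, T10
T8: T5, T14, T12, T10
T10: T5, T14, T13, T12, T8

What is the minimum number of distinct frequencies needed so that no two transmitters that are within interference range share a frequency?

5

T5, T14, T12, T8, T10 pairwise conflict, so at least 5 frequencies are needed.
Using 5 frequencies: T5=5, T14=1, T13=4, T6=2, T12=2, T8=4, T10=3. No two conflicting transmitters share a frequency.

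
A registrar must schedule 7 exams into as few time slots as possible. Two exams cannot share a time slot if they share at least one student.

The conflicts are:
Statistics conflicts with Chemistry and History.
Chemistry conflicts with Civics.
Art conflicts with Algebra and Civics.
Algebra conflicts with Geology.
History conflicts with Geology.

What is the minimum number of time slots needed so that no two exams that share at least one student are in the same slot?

The cycle Art-Algebra-Geology-History-Statistics-Chemistry-Civics-Art has odd length 7, so it cannot be 2-colored; at least 3 time slots are needed.
A valid assignment using 3 time slots: Statistics=2, Chemistry=1, Art=1, Algebra=3, History=1, Geology=2, Civics=2. Every pair that conflicts lands in different time slots.

3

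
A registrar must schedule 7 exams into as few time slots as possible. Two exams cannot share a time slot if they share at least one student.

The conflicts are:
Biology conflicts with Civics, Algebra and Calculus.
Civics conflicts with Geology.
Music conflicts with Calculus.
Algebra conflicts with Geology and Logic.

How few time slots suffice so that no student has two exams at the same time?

2

Algebra and Geology conflict, so at least 2 time slots are needed.
A valid assignment using 2 time slots: Biology=2, Civics=1, Music=2, Algebra=1, Geology=2, Calculus=1, Logic=2. Every pair that conflicts lands in different time slots.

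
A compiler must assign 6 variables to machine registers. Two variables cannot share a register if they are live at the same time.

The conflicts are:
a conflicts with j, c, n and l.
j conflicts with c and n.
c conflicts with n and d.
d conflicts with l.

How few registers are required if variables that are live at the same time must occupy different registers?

a, j, c, n are mutually in conflict, so at least 4 registers are needed.
4 registers suffice: register 1 → {c, l}; register 2 → {a, d}; register 3 → {n}; register 4 → {j}. Every pair that conflicts lands in different registers.

4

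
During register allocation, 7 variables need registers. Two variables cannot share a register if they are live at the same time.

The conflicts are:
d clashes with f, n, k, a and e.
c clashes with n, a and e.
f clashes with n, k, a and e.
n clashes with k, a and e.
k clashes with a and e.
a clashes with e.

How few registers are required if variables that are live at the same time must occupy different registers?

6

d, f, n, k, a, e are mutually in conflict, so at least 6 registers are needed.
Using 6 registers: d=6, c=4, f=5, n=1, k=4, a=3, e=2. No two conflicting variables share a register.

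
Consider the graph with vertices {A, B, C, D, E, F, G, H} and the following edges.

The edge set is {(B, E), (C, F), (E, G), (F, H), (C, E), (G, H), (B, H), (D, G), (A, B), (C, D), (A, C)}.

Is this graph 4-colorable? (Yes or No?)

Yes

The chromatic number is 3. The cycle F-C-A-B-H-F has odd length 5, so it cannot be 2-colored; at least 3 colors are needed.
One proper 3-coloring: A=2, B=1, C=1, D=2, E=2, F=3, G=1, H=2.
Since 4 ≥ 3, a proper 4-coloring certainly exists.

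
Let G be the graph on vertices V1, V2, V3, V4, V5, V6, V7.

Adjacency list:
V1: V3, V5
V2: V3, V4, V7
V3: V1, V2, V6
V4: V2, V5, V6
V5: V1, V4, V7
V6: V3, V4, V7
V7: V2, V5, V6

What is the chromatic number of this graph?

The cycle V4-V2-V3-V1-V5-V4 has odd length 5, so it cannot be 2-colored; at least 3 colors are needed.
3 colors suffice: color 1 → {V3, V5}; color 2 → {V1, V2, V6}; color 3 → {V4, V7}. Every edge joins two different colors.

3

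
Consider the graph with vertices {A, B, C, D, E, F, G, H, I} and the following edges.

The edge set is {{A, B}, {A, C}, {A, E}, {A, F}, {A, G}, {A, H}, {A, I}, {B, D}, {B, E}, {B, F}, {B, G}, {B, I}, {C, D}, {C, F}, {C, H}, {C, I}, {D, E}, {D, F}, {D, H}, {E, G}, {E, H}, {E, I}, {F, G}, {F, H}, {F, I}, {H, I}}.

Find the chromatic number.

5

A, C, F, H, I are mutually adjacent (a clique of size 5), so at least 5 colors are needed.
5 colors suffice: A=2, B=3, C=5, D=2, E=1, F=1, G=4, H=3, I=4. No two adjacent vertices share a color.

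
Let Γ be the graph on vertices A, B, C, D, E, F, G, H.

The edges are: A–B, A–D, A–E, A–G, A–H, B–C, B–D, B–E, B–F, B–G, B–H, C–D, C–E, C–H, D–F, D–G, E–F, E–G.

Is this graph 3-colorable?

No

A, B, E, G are mutually adjacent (a clique of size 4), so at least 4 colors are needed.
So 3 colors are not enough.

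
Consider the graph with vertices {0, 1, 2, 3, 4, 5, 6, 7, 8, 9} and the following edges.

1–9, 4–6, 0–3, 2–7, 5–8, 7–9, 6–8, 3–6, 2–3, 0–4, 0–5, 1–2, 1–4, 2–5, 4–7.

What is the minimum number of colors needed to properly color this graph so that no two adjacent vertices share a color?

The cycle 2-5-8-6-3-2 has odd length 5, so it cannot be 2-colored; at least 3 colors are needed.
3 colors suffice: color a → {2, 4, 8, 9}; color b → {1, 3, 5, 7}; color c → {0, 6}. Every edge joins two different colors.

3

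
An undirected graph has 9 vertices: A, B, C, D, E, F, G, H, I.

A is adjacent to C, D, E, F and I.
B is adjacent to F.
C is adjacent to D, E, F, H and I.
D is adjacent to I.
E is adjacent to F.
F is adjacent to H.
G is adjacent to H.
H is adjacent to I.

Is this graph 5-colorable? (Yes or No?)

The chromatic number is 4. A, C, D, I are pairwise adjacent (a clique of size 4), so at least 4 colors are needed.
4 colors suffice: color 1 → {B, C, G}; color 2 → {F, I}; color 3 → {A, H}; color 4 → {D, E}.
Since 5 ≥ 4, a proper 5-coloring certainly exists.

Yes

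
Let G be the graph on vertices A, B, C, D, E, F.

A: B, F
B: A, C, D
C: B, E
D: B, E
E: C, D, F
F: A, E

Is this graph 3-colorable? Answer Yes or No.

The chromatic number is 3. The cycle F-E-D-B-A-F has odd length 5, so it cannot be 2-colored; at least 3 colors are needed.
One proper 3-coloring: A=2, B=1, C=2, D=2, E=1, F=3.
That is already a proper 3-coloring.

Yes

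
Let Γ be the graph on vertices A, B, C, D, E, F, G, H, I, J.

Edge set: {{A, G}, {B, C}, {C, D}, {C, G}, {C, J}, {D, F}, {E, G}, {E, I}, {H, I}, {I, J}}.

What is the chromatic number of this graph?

The cycle I-J-C-G-E-I has odd length 5, so it cannot be 2-colored; at least 3 colors are needed.
3 colors suffice: color 1 → {A, C, F, I}; color 2 → {B, D, G, H, J}; color 3 → {E}. No two adjacent vertices share a color.

3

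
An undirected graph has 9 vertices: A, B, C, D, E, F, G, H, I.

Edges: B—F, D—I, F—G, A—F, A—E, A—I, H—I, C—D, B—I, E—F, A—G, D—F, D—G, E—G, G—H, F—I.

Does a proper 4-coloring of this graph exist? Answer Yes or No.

The chromatic number is 4. A, E, F, G are pairwise adjacent (a clique of size 4), so at least 4 colors are needed.
4 colors suffice: color 1 → {C, F, H}; color 2 → {G, I}; color 3 → {A, B, D}; color 4 → {E}.
That is already a proper 4-coloring.

Yes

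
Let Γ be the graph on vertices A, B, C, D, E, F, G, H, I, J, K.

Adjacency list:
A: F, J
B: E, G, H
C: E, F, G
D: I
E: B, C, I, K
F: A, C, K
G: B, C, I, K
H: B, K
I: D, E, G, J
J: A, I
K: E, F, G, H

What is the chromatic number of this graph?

B and H are adjacent, so at least 2 colors are needed.
A valid assignment using 2 colors: A=2, B=2, C=2, D=1, E=1, F=1, G=1, H=1, I=2, J=1, K=2. Every edge joins two different colors.

2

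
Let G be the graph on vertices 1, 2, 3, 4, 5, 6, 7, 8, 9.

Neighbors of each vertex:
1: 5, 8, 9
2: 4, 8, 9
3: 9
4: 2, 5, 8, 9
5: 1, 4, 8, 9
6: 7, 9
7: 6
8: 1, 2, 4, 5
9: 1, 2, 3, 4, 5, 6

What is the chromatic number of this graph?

3

4, 5, 8 are mutually adjacent, so at least 3 colors are needed.
3 colors suffice: color red → {7, 8, 9}; color blue → {2, 3, 5, 6}; color green → {1, 4}. Every edge joins two different colors.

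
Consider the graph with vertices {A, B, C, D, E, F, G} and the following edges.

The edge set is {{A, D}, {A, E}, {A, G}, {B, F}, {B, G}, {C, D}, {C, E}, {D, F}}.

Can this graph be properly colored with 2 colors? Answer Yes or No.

No

The cycle F-D-A-G-B-F has odd length 5, so it cannot be 2-colored; at least 3 colors are needed.
So 2 colors are not enough.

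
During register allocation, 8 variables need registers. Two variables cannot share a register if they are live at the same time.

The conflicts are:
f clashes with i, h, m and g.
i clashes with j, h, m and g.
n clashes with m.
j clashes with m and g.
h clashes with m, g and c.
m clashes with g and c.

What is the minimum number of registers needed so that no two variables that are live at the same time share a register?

f, i, h, m, g all conflict with each other, so at least 5 registers are needed.
5 registers suffice: register 1 → {m}; register 2 → {n, j, h}; register 3 → {i, c}; register 4 → {g}; register 5 → {f}. Each listed conflict is separated.

5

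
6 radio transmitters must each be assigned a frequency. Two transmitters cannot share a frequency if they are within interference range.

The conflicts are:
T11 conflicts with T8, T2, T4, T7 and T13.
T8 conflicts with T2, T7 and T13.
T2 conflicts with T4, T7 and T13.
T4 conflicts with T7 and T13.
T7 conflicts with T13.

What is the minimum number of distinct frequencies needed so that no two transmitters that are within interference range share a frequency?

5

T11, T8, T2, T7, T13 all conflict with each other, so at least 5 frequencies are needed.
A valid assignment using 5 frequencies: T11=1, T8=5, T2=3, T4=5, T7=4, T13=2. Every pair that conflicts lands in different frequencies.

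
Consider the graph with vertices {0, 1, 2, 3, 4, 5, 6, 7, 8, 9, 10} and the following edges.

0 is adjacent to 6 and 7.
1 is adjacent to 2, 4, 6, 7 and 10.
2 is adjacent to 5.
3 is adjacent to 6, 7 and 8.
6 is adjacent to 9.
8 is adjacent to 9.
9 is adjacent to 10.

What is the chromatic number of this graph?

2

1 and 2 are adjacent, so at least 2 colors are needed.
One proper 2-coloring: 0=red, 1=red, 2=blue, 3=red, 4=blue, 5=red, 6=blue, 7=blue, 8=blue, 9=red, 10=blue. No two adjacent vertices share a color.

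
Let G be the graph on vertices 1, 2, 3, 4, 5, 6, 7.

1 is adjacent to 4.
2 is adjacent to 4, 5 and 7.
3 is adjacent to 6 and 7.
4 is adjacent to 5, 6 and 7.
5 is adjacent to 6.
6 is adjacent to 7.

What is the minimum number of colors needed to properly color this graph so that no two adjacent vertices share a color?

3

4, 5, 6 form a triangle, so at least 3 colors are needed.
3 colors suffice: 1=b, 2=b, 3=a, 4=a, 5=c, 6=b, 7=c. No two adjacent vertices share a color.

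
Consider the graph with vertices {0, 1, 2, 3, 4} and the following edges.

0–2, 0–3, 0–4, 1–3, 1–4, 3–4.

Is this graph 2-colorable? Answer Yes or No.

1, 3, 4 are mutually adjacent, so at least 3 colors are needed.
So 2 colors are not enough.

No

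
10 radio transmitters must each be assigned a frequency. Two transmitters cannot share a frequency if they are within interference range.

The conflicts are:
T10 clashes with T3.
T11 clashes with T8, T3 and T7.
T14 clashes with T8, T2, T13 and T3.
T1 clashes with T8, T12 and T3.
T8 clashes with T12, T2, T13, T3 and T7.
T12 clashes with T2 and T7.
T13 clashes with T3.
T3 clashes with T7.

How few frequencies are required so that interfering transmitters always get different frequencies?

T11, T8, T3, T7 all conflict with each other, so at least 4 frequencies are needed.
4 frequencies suffice: frequency 1 → {T10, T8}; frequency 2 → {T12, T3}; frequency 3 → {T14, T1, T7}; frequency 4 → {T11, T2, T13}. No two conflicting transmitters share a frequency.

4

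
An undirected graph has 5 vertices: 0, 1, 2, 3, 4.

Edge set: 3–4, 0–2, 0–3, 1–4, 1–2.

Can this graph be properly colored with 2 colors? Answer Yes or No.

The cycle 0-3-4-1-2-0 has odd length 5, so it cannot be 2-colored; at least 3 colors are needed.
So 2 colors are not enough.

No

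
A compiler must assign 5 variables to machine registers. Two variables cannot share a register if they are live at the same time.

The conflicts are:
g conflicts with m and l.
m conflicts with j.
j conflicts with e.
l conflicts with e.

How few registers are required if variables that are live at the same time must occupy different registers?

3

The cycle m-j-e-l-g-m has odd length 5, so it cannot be 2-colored; at least 3 registers are needed.
A valid assignment using 3 registers: g=1, m=3, j=2, l=2, e=1. Every pair that conflicts lands in different registers.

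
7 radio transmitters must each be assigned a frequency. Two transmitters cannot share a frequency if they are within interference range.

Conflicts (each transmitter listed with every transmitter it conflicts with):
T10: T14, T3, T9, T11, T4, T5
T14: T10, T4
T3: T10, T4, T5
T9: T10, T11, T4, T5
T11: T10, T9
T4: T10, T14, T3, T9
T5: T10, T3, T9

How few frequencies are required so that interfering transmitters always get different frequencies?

3

T10, T14, T4 are mutually in conflict, so at least 3 frequencies are needed.
A valid assignment using 3 frequencies: T10=1, T14=2, T3=2, T9=2, T11=3, T4=3, T5=3. Every pair that conflicts lands in different frequencies.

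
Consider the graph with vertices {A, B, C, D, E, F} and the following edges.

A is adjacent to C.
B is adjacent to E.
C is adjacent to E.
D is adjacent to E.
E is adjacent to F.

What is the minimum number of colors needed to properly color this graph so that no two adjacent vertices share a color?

2

E and F are adjacent, so at least 2 colors are needed.
2 colors suffice: A=1, B=2, C=2, D=2, E=1, F=2. No two adjacent vertices share a color.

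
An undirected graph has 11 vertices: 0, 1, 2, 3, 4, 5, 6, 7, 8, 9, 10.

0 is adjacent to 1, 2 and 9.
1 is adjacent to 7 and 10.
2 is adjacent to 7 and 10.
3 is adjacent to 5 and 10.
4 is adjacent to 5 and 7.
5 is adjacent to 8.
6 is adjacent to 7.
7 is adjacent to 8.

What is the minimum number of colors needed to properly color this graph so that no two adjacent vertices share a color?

2

3 and 10 are adjacent, so at least 2 colors are needed.
A valid assignment using 2 colors: 0=red, 1=blue, 2=blue, 3=blue, 4=blue, 5=red, 6=blue, 7=red, 8=blue, 9=blue, 10=red. Each edge has distinct colors on its endpoints.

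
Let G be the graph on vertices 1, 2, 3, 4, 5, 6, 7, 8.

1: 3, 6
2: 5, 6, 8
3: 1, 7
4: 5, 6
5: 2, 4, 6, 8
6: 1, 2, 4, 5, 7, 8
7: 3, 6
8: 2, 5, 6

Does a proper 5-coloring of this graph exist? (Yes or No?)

Yes

The chromatic number is 4. 2, 5, 6, 8 form a clique, so at least 4 colors are needed.
A valid assignment using 4 colors: 1=b, 2=c, 3=a, 4=c, 5=b, 6=a, 7=b, 8=d.
Since 5 ≥ 4, a proper 5-coloring certainly exists.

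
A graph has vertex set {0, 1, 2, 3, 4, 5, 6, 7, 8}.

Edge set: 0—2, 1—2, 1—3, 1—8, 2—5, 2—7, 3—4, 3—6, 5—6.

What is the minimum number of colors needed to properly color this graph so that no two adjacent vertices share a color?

3

The cycle 6-5-2-1-3-6 has odd length 5, so it cannot be 2-colored; at least 3 colors are needed.
A valid assignment using 3 colors: 0=b, 1=b, 2=a, 3=a, 4=b, 5=c, 6=b, 7=b, 8=a. Every edge joins two different colors.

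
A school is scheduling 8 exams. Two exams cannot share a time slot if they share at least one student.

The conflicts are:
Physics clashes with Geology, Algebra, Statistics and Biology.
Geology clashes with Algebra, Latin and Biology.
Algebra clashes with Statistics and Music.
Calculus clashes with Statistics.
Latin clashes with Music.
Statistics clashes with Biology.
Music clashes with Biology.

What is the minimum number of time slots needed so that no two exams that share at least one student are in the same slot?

Physics, Geology, Algebra are mutually in conflict, so at least 3 time slots are needed.
3 time slots suffice: time slot 1 → {Algebra, Calculus, Latin, Biology}; time slot 2 → {Geology, Statistics, Music}; time slot 3 → {Physics}. No two conflicting exams share a time slot.

3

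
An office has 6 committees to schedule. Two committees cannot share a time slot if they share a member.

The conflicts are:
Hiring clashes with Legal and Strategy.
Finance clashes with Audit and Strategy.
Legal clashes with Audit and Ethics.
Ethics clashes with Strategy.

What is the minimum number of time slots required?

The cycle Legal-Audit-Finance-Strategy-Ethics-Legal has odd length 5, so it cannot be 2-colored; at least 3 time slots are needed.
3 time slots suffice: Hiring=2, Finance=2, Legal=1, Audit=3, Ethics=2, Strategy=1. Every pair that conflicts lands in different time slots.

3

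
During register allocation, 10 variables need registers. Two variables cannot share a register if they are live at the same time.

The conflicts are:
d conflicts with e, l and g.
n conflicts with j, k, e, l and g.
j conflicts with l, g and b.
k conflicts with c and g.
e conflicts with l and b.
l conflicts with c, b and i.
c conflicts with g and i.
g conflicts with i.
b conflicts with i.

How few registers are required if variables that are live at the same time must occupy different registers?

n, k, g all conflict with each other, so at least 3 registers are needed.
3 registers suffice: register 1 → {l, g}; register 2 → {d, n, c, b}; register 3 → {j, k, e, i}. No two conflicting variables share a register.

3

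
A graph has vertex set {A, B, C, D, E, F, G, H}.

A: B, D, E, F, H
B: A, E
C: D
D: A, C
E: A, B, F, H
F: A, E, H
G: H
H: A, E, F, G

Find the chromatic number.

4

A, E, F, H are pairwise adjacent (a clique of size 4), so at least 4 colors are needed.
4 colors suffice: color 1 → {A, C, G}; color 2 → {D, E}; color 3 → {B, H}; color 4 → {F}. Each edge has distinct colors on its endpoints.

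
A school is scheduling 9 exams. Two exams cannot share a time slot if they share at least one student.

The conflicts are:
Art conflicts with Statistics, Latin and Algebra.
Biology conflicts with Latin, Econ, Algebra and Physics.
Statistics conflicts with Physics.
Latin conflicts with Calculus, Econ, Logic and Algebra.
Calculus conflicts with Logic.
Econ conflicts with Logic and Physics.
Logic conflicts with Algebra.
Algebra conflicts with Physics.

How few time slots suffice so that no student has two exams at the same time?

Latin, Logic, Algebra all conflict with each other, so at least 3 time slots are needed.
3 time slots suffice: time slot 1 → {Latin, Physics}; time slot 2 → {Statistics, Calculus, Econ, Algebra}; time slot 3 → {Art, Biology, Logic}. Every pair that conflicts lands in different time slots.

3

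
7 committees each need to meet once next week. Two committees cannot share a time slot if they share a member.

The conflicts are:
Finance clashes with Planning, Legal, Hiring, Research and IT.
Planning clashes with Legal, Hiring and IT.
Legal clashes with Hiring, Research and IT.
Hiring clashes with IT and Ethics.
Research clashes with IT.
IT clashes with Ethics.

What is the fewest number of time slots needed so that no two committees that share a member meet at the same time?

5

Finance, Planning, Legal, Hiring, IT pairwise conflict, so at least 5 time slots are needed.
Using 5 time slots: Finance=2, Planning=5, Legal=3, Hiring=4, Research=4, IT=1, Ethics=2. No two conflicting committees share a time slot.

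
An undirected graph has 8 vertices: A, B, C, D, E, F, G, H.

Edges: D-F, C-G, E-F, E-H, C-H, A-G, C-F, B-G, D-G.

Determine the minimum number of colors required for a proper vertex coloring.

A and G are adjacent, so at least 2 colors are needed.
A valid assignment using 2 colors: A=blue, B=blue, C=blue, D=blue, E=blue, F=red, G=red, H=red. No two adjacent vertices share a color.

2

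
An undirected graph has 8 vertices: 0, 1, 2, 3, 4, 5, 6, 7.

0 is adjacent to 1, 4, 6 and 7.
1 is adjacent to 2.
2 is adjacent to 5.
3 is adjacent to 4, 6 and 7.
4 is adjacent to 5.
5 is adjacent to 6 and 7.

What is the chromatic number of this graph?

The cycle 2-5-6-0-1-2 has odd length 5, so it cannot be 2-colored; at least 3 colors are needed.
A valid assignment using 3 colors: 0=red, 1=blue, 2=green, 3=red, 4=blue, 5=red, 6=blue, 7=blue. Each edge has distinct colors on its endpoints.

3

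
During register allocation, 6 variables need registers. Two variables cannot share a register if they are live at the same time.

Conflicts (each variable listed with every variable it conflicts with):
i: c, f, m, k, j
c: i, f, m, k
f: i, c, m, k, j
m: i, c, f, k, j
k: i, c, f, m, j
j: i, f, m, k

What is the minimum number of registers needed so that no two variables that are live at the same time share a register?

5

i, f, m, k, j are mutually in conflict, so at least 5 registers are needed.
5 registers suffice: i=2, c=5, f=1, m=3, k=4, j=5. Each listed conflict is separated.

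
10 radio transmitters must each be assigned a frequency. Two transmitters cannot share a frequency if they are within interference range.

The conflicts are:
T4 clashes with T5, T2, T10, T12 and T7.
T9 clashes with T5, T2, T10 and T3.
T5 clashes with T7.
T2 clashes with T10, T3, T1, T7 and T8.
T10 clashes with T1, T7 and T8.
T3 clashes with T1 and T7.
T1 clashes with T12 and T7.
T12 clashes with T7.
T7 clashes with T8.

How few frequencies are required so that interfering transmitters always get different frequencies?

4

T4, T2, T10, T7 all conflict with each other, so at least 4 frequencies are needed.
A valid assignment using 4 frequencies: T4=4, T9=1, T5=2, T2=2, T10=3, T3=3, T1=4, T12=2, T7=1, T8=4. No two conflicting transmitters share a frequency.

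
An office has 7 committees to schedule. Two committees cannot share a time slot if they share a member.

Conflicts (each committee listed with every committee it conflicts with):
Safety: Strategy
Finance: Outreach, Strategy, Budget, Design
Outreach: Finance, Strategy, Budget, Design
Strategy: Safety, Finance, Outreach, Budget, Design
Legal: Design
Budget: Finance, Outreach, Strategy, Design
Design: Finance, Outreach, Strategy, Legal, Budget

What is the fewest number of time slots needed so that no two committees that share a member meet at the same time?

5

Finance, Outreach, Strategy, Budget, Design all conflict with each other, so at least 5 time slots are needed.
5 time slots suffice: time slot 1 → {Safety, Design}; time slot 2 → {Strategy, Legal}; time slot 3 → {Budget}; time slot 4 → {Finance}; time slot 5 → {Outreach}. Each listed conflict is separated.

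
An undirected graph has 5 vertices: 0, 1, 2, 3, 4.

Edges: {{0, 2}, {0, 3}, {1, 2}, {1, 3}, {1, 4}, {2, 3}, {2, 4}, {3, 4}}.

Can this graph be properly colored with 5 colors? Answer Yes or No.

Yes

The chromatic number is 4. 1, 2, 3, 4 form a clique, so at least 4 colors are needed.
One proper 4-coloring: 0=c, 1=d, 2=a, 3=b, 4=c.
Since 5 ≥ 4, a proper 5-coloring certainly exists.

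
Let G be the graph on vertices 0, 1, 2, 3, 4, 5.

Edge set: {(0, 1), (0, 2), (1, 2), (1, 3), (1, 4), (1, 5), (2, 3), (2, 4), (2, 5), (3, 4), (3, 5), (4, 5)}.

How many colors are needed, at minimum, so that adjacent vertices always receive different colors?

1, 2, 3, 4, 5 form a clique, so at least 5 colors are needed.
5 colors suffice: color red → {2}; color blue → {1}; color green → {0, 3}; color yellow → {4}; color purple → {5}. No two adjacent vertices share a color.

5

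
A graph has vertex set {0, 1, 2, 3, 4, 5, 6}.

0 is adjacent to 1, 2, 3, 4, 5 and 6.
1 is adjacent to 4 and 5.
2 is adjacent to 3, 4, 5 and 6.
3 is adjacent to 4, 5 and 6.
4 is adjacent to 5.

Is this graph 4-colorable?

0, 2, 3, 4, 5 are pairwise adjacent (a clique of size 5), so at least 5 colors are needed.
So 4 colors are not enough.

No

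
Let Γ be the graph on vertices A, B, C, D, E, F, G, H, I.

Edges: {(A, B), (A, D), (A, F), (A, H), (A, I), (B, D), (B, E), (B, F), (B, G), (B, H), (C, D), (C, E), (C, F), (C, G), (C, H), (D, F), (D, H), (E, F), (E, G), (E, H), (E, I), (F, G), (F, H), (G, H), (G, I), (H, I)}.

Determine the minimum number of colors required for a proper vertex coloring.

C, E, F, G, H are pairwise adjacent (a clique of size 5), so at least 5 colors are needed.
5 colors suffice: color 1 → {H}; color 2 → {F, I}; color 3 → {A, E}; color 4 → {D, G}; color 5 → {B, C}. Each edge has distinct colors on its endpoints.

5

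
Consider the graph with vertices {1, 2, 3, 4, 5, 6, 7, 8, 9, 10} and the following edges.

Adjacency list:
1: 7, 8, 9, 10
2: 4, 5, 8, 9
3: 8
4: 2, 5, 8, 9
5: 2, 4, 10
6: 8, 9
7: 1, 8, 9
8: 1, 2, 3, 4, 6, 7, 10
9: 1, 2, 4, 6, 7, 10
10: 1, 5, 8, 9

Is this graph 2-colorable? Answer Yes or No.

No

2, 4, 5 are pairwise adjacent, so at least 3 colors are needed.
So 2 colors are not enough.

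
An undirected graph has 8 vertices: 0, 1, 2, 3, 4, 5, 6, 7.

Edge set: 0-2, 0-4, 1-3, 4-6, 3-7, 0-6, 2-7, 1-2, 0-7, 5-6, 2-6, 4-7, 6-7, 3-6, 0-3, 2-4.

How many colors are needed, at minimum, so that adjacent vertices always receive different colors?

5

0, 2, 4, 6, 7 are mutually adjacent (a clique of size 5), so at least 5 colors are needed.
One proper 5-coloring: 0=blue, 1=red, 2=green, 3=green, 4=purple, 5=blue, 6=red, 7=yellow. Each edge has distinct colors on its endpoints.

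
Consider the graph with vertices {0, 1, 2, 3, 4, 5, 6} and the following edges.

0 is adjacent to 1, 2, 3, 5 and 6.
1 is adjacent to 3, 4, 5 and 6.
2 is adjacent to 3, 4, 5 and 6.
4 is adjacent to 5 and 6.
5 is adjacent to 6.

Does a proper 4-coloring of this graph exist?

The chromatic number is 4. 0, 1, 5, 6 form a clique, so at least 4 colors are needed.
A valid assignment using 4 colors: 0=b, 1=a, 2=a, 3=c, 4=b, 5=d, 6=c.
That is already a proper 4-coloring.

Yes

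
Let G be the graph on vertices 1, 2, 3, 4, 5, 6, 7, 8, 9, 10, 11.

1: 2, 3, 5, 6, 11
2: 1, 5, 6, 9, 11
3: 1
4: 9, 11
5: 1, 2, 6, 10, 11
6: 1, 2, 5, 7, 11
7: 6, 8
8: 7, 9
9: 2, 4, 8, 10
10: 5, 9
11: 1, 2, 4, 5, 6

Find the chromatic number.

1, 2, 5, 6, 11 form a clique, so at least 5 colors are needed.
One proper 5-coloring: 1=d, 2=a, 3=a, 4=a, 5=b, 6=e, 7=b, 8=a, 9=b, 10=a, 11=c. No two adjacent vertices share a color.

5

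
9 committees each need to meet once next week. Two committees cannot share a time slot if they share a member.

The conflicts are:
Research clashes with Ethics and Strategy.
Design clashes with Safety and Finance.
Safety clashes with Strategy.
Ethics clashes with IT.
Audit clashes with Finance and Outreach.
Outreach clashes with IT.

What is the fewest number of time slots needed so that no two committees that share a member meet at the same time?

3

The cycle Research-Ethics-IT-Outreach-Audit-Finance-Design-Safety-Strategy-Research has odd length 9, so it cannot be 2-colored; at least 3 time slots are needed.
Using 3 time slots: Research=1, Design=2, Safety=1, Ethics=2, Audit=1, Strategy=2, Finance=3, Outreach=2, IT=1. Every pair that conflicts lands in different time slots.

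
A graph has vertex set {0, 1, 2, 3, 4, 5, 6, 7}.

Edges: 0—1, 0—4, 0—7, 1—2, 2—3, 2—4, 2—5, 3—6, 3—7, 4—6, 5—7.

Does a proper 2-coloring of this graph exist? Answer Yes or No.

No

The cycle 4-2-3-7-0-4 has odd length 5, so it cannot be 2-colored; at least 3 colors are needed.
So 2 colors are not enough.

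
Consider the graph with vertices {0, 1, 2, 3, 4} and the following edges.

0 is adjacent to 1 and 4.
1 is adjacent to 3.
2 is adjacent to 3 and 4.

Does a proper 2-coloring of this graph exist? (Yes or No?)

The cycle 2-3-1-0-4-2 has odd length 5, so it cannot be 2-colored; at least 3 colors are needed.
So 2 colors are not enough.

No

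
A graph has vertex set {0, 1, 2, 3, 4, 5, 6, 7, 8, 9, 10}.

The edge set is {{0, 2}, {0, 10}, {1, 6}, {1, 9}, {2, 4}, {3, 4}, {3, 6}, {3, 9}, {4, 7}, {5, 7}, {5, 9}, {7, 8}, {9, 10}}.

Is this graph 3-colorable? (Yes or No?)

The chromatic number is 3. The cycle 5-7-4-3-9-5 has odd length 5, so it cannot be 2-colored; at least 3 colors are needed.
3 colors suffice: color red → {0, 4, 6, 8, 9}; color blue → {1, 2, 3, 7, 10}; color green → {5}.
That is already a proper 3-coloring.

Yes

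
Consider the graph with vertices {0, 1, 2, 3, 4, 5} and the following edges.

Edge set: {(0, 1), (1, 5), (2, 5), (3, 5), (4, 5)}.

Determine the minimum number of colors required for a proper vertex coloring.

4 and 5 are adjacent, so at least 2 colors are needed.
2 colors suffice: color red → {0, 5}; color blue → {1, 2, 3, 4}. Every edge joins two different colors.

2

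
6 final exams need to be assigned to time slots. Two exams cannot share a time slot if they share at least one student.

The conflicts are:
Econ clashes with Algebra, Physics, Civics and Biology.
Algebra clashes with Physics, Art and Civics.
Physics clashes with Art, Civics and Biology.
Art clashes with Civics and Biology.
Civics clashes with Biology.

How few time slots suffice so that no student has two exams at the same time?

4

Econ, Physics, Civics, Biology are mutually in conflict, so at least 4 time slots are needed.
4 time slots suffice: time slot 1 → {Physics}; time slot 2 → {Civics}; time slot 3 → {Algebra, Biology}; time slot 4 → {Econ, Art}. Each listed conflict is separated.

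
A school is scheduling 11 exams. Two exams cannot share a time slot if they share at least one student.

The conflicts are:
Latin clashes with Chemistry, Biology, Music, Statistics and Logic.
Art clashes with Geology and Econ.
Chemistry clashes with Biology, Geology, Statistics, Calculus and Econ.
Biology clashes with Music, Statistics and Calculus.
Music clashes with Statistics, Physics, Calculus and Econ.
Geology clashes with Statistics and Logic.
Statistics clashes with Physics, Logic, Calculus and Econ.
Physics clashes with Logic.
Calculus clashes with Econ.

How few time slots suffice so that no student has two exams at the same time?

4

Chemistry, Statistics, Calculus, Econ all conflict with each other, so at least 4 time slots are needed.
Using 4 time slots: Latin=4, Art=1, Chemistry=2, Biology=3, Music=2, Geology=3, Statistics=1, Physics=3, Logic=2, Calculus=4, Econ=3. Every pair that conflicts lands in different time slots.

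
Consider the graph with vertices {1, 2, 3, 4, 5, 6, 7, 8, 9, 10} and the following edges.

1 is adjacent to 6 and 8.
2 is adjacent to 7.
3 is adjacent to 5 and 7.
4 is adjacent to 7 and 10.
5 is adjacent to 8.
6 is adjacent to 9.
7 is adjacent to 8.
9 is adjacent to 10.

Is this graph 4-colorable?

Yes

The chromatic number is 3. The cycle 9-6-1-8-7-4-10-9 has odd length 7, so it cannot be 2-colored; at least 3 colors are needed.
One proper 3-coloring: 1=red, 2=blue, 3=blue, 4=blue, 5=red, 6=blue, 7=red, 8=blue, 9=red, 10=green.
Since 4 ≥ 3, a proper 4-coloring certainly exists.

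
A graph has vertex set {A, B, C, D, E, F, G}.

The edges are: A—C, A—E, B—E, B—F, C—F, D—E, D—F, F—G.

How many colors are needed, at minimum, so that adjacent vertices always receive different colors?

The cycle A-C-F-D-E-A has odd length 5, so it cannot be 2-colored; at least 3 colors are needed.
3 colors suffice: color red → {E, F}; color blue → {B, C, D, G}; color green → {A}. Each edge has distinct colors on its endpoints.

3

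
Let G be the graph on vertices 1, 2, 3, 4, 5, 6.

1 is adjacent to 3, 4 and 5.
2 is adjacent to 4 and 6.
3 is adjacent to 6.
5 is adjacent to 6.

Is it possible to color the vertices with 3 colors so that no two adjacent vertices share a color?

Yes

The chromatic number is 3. The cycle 4-1-5-6-2-4 has odd length 5, so it cannot be 2-colored; at least 3 colors are needed.
3 colors suffice: 1=red, 2=green, 3=blue, 4=blue, 5=blue, 6=red.
That is already a proper 3-coloring.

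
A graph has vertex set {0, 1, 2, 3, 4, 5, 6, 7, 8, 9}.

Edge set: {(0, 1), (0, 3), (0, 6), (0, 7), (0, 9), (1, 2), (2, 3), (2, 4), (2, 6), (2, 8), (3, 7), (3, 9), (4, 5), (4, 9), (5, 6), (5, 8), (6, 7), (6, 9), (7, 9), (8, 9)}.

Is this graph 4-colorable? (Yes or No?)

The chromatic number is 4. 0, 3, 7, 9 are mutually adjacent (a clique of size 4), so at least 4 colors are needed.
4 colors suffice: color red → {2, 5, 9}; color blue → {1, 3, 4, 6, 8}; color green → {0}; color yellow → {7}.
That is already a proper 4-coloring.

Yes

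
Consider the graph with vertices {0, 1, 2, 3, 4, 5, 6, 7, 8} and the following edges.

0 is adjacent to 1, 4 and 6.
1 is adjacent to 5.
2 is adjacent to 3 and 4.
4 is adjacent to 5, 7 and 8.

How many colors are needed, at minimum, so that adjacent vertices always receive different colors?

2

4 and 7 are adjacent, so at least 2 colors are needed.
2 colors suffice: color a → {1, 3, 4, 6}; color b → {0, 2, 5, 7, 8}. No two adjacent vertices share a color.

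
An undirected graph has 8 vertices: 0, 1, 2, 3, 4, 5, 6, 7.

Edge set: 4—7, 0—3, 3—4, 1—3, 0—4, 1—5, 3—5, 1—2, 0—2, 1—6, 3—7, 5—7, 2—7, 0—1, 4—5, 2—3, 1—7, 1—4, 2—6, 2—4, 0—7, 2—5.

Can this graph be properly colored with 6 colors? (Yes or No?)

The chromatic number is 6. 1, 2, 3, 4, 5, 7 are pairwise adjacent (a clique of size 6), so at least 6 colors are needed.
One proper 6-coloring: 0=orange, 1=blue, 2=red, 3=green, 4=purple, 5=orange, 6=green, 7=yellow.
That is already a proper 6-coloring.

Yes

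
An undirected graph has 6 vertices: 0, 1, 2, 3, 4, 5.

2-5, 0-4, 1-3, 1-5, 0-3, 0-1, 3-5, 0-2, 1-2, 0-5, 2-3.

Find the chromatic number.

0, 1, 2, 3, 5 form a clique, so at least 5 colors are needed.
5 colors suffice: color red → {0}; color blue → {3, 4}; color green → {5}; color yellow → {2}; color purple → {1}. No two adjacent vertices share a color.

5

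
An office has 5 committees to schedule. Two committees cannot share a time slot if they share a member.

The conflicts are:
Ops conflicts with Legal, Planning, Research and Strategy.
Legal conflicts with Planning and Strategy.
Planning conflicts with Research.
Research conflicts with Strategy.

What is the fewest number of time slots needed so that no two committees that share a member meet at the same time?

3

Ops, Research, Strategy all conflict with each other, so at least 3 time slots are needed.
3 time slots suffice: Ops=1, Legal=2, Planning=3, Research=2, Strategy=3. Each listed conflict is separated.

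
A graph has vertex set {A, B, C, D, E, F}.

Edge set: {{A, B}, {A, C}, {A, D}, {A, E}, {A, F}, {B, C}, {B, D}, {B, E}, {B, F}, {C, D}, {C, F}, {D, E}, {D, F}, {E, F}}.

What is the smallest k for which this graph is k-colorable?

A, B, C, D, F are pairwise adjacent (a clique of size 5), so at least 5 colors are needed.
5 colors suffice: color 1 → {B}; color 2 → {F}; color 3 → {D}; color 4 → {A}; color 5 → {C, E}. No two adjacent vertices share a color.

5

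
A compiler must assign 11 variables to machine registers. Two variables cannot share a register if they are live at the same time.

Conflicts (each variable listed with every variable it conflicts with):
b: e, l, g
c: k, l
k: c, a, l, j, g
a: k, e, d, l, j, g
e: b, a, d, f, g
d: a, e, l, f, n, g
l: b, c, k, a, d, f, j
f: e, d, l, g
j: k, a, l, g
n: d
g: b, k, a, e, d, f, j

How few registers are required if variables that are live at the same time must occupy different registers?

a, e, d, g all conflict with each other, so at least 4 registers are needed.
4 registers suffice: register 1 → {l, n, g}; register 2 → {b, k, d}; register 3 → {c, a, f}; register 4 → {e, j}. Every pair that conflicts lands in different registers.

4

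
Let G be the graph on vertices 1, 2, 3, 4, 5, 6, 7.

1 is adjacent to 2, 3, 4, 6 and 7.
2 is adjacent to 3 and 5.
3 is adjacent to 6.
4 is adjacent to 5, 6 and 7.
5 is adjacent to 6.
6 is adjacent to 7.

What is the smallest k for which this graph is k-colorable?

4

1, 4, 6, 7 form a clique, so at least 4 colors are needed.
4 colors suffice: color a → {1, 5}; color b → {2, 6}; color c → {3, 4}; color d → {7}. Each edge has distinct colors on its endpoints.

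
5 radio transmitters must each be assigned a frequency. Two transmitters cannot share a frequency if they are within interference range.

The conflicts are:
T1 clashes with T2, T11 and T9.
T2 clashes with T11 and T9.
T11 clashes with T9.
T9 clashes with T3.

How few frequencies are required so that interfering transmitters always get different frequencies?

T1, T2, T11, T9 are mutually in conflict, so at least 4 frequencies are needed.
A valid assignment using 4 frequencies: T1=2, T2=4, T11=3, T9=1, T3=2. No two conflicting transmitters share a frequency.

4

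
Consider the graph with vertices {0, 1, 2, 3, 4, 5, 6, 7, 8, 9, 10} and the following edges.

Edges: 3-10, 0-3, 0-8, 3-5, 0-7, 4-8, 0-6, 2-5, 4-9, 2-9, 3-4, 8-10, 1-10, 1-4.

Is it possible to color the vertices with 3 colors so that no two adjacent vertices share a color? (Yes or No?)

Yes

The chromatic number is 3. The cycle 9-2-5-3-4-9 has odd length 5, so it cannot be 2-colored; at least 3 colors are needed.
3 colors suffice: color red → {0, 4, 5, 10}; color blue → {1, 2, 3, 6, 7, 8}; color green → {9}.
That is already a proper 3-coloring.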